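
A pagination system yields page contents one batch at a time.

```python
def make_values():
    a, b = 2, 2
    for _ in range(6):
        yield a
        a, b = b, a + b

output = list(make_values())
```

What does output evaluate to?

Step 1: Fibonacci-like sequence starting with a=2, b=2:
  Iteration 1: yield a=2, then a,b = 2,4
  Iteration 2: yield a=2, then a,b = 4,6
  Iteration 3: yield a=4, then a,b = 6,10
  Iteration 4: yield a=6, then a,b = 10,16
  Iteration 5: yield a=10, then a,b = 16,26
  Iteration 6: yield a=16, then a,b = 26,42
Therefore output = [2, 2, 4, 6, 10, 16].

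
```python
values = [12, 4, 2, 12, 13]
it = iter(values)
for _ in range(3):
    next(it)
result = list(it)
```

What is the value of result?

Step 1: Create iterator over [12, 4, 2, 12, 13].
Step 2: Advance 3 positions (consuming [12, 4, 2]).
Step 3: list() collects remaining elements: [12, 13].
Therefore result = [12, 13].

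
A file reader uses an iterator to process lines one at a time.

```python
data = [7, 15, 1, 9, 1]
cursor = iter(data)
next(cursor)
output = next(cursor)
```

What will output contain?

Step 1: Create iterator over [7, 15, 1, 9, 1].
Step 2: next() consumes 7.
Step 3: next() returns 15.
Therefore output = 15.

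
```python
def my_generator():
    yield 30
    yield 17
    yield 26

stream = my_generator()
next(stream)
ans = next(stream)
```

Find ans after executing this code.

Step 1: my_generator() creates a generator.
Step 2: next(stream) yields 30 (consumed and discarded).
Step 3: next(stream) yields 17, assigned to ans.
Therefore ans = 17.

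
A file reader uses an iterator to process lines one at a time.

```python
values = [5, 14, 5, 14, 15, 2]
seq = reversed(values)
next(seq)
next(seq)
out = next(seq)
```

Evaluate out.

Step 1: reversed([5, 14, 5, 14, 15, 2]) gives iterator: [2, 15, 14, 5, 14, 5].
Step 2: First next() = 2, second next() = 15.
Step 3: Third next() = 14.
Therefore out = 14.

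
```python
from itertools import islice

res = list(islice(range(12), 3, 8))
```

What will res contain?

Step 1: islice(range(12), 3, 8) takes elements at indices [3, 8).
Step 2: Elements: [3, 4, 5, 6, 7].
Therefore res = [3, 4, 5, 6, 7].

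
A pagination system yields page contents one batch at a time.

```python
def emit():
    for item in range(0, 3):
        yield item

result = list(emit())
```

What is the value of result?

Step 1: The generator yields each value from range(0, 3).
Step 2: list() consumes all yields: [0, 1, 2].
Therefore result = [0, 1, 2].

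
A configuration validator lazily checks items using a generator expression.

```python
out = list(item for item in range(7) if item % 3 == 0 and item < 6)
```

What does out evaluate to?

Step 1: Filter range(7) where item % 3 == 0 and item < 6:
  item=0: both conditions met, included
  item=1: excluded (1 % 3 != 0)
  item=2: excluded (2 % 3 != 0)
  item=3: both conditions met, included
  item=4: excluded (4 % 3 != 0)
  item=5: excluded (5 % 3 != 0)
  item=6: excluded (6 >= 6)
Therefore out = [0, 3].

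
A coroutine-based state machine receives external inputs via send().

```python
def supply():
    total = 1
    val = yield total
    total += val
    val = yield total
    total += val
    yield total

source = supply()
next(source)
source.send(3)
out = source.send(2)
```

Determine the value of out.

Step 1: next() -> yield total=1.
Step 2: send(3) -> val=3, total = 1+3 = 4, yield 4.
Step 3: send(2) -> val=2, total = 4+2 = 6, yield 6.
Therefore out = 6.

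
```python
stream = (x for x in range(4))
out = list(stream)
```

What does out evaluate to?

Step 1: Generator expression iterates range(4): [0, 1, 2, 3].
Step 2: list() collects all values.
Therefore out = [0, 1, 2, 3].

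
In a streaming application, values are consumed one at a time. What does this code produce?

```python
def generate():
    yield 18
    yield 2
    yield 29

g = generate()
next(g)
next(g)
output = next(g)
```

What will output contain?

Step 1: generate() creates a generator.
Step 2: next(g) yields 18 (consumed and discarded).
Step 3: next(g) yields 2 (consumed and discarded).
Step 4: next(g) yields 29, assigned to output.
Therefore output = 29.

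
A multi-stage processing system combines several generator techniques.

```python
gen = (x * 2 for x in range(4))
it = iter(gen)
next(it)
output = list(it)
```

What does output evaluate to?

Step 1: Generator produces [0, 2, 4, 6].
Step 2: next(it) consumes first element (0).
Step 3: list(it) collects remaining: [2, 4, 6].
Therefore output = [2, 4, 6].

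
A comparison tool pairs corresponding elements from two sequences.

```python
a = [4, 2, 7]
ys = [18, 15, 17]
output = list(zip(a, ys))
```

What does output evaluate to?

Step 1: zip pairs elements at same index:
  Index 0: (4, 18)
  Index 1: (2, 15)
  Index 2: (7, 17)
Therefore output = [(4, 18), (2, 15), (7, 17)].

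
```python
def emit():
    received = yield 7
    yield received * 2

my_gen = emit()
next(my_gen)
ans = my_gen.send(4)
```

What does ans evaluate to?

Step 1: next(my_gen) advances to first yield, producing 7.
Step 2: send(4) resumes, received = 4.
Step 3: yield received * 2 = 4 * 2 = 8.
Therefore ans = 8.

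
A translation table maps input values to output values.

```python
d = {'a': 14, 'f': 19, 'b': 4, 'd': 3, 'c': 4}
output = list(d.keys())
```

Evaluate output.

Step 1: d.keys() returns the dictionary keys in insertion order.
Therefore output = ['a', 'f', 'b', 'd', 'c'].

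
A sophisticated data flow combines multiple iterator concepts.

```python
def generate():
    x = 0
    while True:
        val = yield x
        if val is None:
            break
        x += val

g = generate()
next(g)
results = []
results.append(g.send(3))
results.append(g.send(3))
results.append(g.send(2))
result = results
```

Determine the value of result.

Step 1: next(g) -> yield 0.
Step 2: send(3) -> x = 3, yield 3.
Step 3: send(3) -> x = 6, yield 6.
Step 4: send(2) -> x = 8, yield 8.
Therefore result = [3, 6, 8].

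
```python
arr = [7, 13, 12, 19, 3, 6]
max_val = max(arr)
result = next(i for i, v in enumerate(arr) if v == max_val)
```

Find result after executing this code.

Step 1: max([7, 13, 12, 19, 3, 6]) = 19.
Step 2: Find first index where value == 19:
  Index 0: 7 != 19
  Index 1: 13 != 19
  Index 2: 12 != 19
  Index 3: 19 == 19, found!
Therefore result = 3.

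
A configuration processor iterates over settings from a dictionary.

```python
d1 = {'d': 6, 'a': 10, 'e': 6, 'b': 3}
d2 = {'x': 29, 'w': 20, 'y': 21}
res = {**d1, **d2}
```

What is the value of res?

Step 1: Merge d1 and d2 (d2 values override on key conflicts).
Step 2: d1 has keys ['d', 'a', 'e', 'b'], d2 has keys ['x', 'w', 'y'].
Therefore res = {'d': 6, 'a': 10, 'e': 6, 'b': 3, 'x': 29, 'w': 20, 'y': 21}.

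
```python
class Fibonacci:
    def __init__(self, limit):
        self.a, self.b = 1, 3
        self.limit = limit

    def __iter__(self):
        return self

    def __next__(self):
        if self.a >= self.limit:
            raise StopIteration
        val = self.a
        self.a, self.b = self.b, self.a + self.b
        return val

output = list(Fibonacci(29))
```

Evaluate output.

Step 1: Fibonacci-like sequence (a=1, b=3) until >= 29:
  Yield 1, then a,b = 3,4
  Yield 3, then a,b = 4,7
  Yield 4, then a,b = 7,11
  Yield 7, then a,b = 11,18
  Yield 11, then a,b = 18,29
  Yield 18, then a,b = 29,47
Step 2: 29 >= 29, stop.
Therefore output = [1, 3, 4, 7, 11, 18].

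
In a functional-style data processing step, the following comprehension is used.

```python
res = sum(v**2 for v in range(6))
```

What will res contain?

Step 1: Compute v**2 for each v in range(6):
  v=0: 0**2 = 0
  v=1: 1**2 = 1
  v=2: 2**2 = 4
  v=3: 3**2 = 9
  v=4: 4**2 = 16
  v=5: 5**2 = 25
Step 2: sum = 0 + 1 + 4 + 9 + 16 + 25 = 55.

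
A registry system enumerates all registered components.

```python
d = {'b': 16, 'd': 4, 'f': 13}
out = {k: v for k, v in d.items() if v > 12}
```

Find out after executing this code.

Step 1: Filter items where value > 12:
  'b': 16 > 12: kept
  'd': 4 <= 12: removed
  'f': 13 > 12: kept
Therefore out = {'b': 16, 'f': 13}.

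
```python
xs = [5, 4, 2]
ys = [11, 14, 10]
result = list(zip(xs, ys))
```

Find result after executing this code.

Step 1: zip pairs elements at same index:
  Index 0: (5, 11)
  Index 1: (4, 14)
  Index 2: (2, 10)
Therefore result = [(5, 11), (4, 14), (2, 10)].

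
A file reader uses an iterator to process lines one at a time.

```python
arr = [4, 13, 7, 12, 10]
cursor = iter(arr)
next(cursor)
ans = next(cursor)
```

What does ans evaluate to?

Step 1: Create iterator over [4, 13, 7, 12, 10].
Step 2: next() consumes 4.
Step 3: next() returns 13.
Therefore ans = 13.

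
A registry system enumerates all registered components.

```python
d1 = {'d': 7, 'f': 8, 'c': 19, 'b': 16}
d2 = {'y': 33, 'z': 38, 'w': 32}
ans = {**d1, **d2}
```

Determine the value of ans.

Step 1: Merge d1 and d2 (d2 values override on key conflicts).
Step 2: d1 has keys ['d', 'f', 'c', 'b'], d2 has keys ['y', 'z', 'w'].
Therefore ans = {'d': 7, 'f': 8, 'c': 19, 'b': 16, 'y': 33, 'z': 38, 'w': 32}.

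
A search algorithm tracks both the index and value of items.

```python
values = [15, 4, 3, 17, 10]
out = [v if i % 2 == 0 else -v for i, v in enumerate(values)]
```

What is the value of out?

Step 1: For each (i, v), keep v if i is even, negate if odd:
  i=0 (even): keep 15
  i=1 (odd): negate to -4
  i=2 (even): keep 3
  i=3 (odd): negate to -17
  i=4 (even): keep 10
Therefore out = [15, -4, 3, -17, 10].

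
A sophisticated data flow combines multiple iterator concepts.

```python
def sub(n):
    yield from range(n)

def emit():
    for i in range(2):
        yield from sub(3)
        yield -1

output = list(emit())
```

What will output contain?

Step 1: For each i in range(2):
  i=0: yield from sub(3) -> [0, 1, 2], then yield -1
  i=1: yield from sub(3) -> [0, 1, 2], then yield -1
Therefore output = [0, 1, 2, -1, 0, 1, 2, -1].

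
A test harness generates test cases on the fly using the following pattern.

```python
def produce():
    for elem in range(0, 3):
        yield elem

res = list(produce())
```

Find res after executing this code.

Step 1: The generator yields each value from range(0, 3).
Step 2: list() consumes all yields: [0, 1, 2].
Therefore res = [0, 1, 2].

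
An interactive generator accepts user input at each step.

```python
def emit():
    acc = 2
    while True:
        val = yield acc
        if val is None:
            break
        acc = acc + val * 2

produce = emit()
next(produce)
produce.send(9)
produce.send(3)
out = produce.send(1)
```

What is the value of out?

Step 1: next() -> yield acc=2.
Step 2: send(9) -> val=9, acc = 2 + 9*2 = 20, yield 20.
Step 3: send(3) -> val=3, acc = 20 + 3*2 = 26, yield 26.
Step 4: send(1) -> val=1, acc = 26 + 1*2 = 28, yield 28.
Therefore out = 28.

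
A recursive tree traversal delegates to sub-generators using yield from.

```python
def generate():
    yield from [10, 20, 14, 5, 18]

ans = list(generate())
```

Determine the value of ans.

Step 1: yield from delegates to the iterable, yielding each element.
Step 2: Collected values: [10, 20, 14, 5, 18].
Therefore ans = [10, 20, 14, 5, 18].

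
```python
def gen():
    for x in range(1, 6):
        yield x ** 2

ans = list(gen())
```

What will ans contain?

Step 1: For each x in range(1, 6), yield x**2:
  x=1: yield 1**2 = 1
  x=2: yield 2**2 = 4
  x=3: yield 3**2 = 9
  x=4: yield 4**2 = 16
  x=5: yield 5**2 = 25
Therefore ans = [1, 4, 9, 16, 25].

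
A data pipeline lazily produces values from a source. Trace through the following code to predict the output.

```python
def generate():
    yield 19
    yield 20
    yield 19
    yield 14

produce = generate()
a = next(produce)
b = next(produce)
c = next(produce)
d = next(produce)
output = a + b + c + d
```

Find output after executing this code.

Step 1: Create generator and consume all values:
  a = next(produce) = 19
  b = next(produce) = 20
  c = next(produce) = 19
  d = next(produce) = 14
Step 2: output = 19 + 20 + 19 + 14 = 72.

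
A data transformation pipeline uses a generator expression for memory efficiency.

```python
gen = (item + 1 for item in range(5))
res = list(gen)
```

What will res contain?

Step 1: For each item in range(5), compute item+1:
  item=0: 0+1 = 1
  item=1: 1+1 = 2
  item=2: 2+1 = 3
  item=3: 3+1 = 4
  item=4: 4+1 = 5
Therefore res = [1, 2, 3, 4, 5].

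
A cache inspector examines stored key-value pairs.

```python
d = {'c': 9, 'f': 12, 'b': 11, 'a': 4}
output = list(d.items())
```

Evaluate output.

Step 1: d.items() returns (key, value) pairs in insertion order.
Therefore output = [('c', 9), ('f', 12), ('b', 11), ('a', 4)].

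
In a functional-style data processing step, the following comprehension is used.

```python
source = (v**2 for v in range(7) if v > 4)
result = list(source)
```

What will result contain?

Step 1: For range(7), keep v > 4, then square:
  v=0: 0 <= 4, excluded
  v=1: 1 <= 4, excluded
  v=2: 2 <= 4, excluded
  v=3: 3 <= 4, excluded
  v=4: 4 <= 4, excluded
  v=5: 5 > 4, yield 5**2 = 25
  v=6: 6 > 4, yield 6**2 = 36
Therefore result = [25, 36].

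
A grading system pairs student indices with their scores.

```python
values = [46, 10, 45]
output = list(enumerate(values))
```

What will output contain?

Step 1: enumerate pairs each element with its index:
  (0, 46)
  (1, 10)
  (2, 45)
Therefore output = [(0, 46), (1, 10), (2, 45)].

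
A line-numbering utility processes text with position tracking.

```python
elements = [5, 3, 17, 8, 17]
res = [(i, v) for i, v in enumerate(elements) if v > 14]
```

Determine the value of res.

Step 1: Filter enumerate([5, 3, 17, 8, 17]) keeping v > 14:
  (0, 5): 5 <= 14, excluded
  (1, 3): 3 <= 14, excluded
  (2, 17): 17 > 14, included
  (3, 8): 8 <= 14, excluded
  (4, 17): 17 > 14, included
Therefore res = [(2, 17), (4, 17)].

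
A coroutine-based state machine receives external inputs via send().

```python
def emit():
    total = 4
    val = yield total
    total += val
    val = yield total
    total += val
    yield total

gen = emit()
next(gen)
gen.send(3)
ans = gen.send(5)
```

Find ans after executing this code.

Step 1: next() -> yield total=4.
Step 2: send(3) -> val=3, total = 4+3 = 7, yield 7.
Step 3: send(5) -> val=5, total = 7+5 = 12, yield 12.
Therefore ans = 12.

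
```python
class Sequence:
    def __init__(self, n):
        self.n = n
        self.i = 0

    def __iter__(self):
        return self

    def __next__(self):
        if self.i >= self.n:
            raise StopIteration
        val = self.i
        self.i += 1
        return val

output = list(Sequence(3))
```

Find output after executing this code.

Step 1: Sequence(3) creates an iterator counting 0 to 2.
Step 2: list() consumes all values: [0, 1, 2].
Therefore output = [0, 1, 2].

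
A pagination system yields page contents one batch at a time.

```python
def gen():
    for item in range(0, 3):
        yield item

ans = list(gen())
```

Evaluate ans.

Step 1: The generator yields each value from range(0, 3).
Step 2: list() consumes all yields: [0, 1, 2].
Therefore ans = [0, 1, 2].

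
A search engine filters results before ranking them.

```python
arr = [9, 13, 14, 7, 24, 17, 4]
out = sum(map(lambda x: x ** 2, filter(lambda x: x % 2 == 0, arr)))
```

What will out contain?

Step 1: Filter even numbers from [9, 13, 14, 7, 24, 17, 4]: [14, 24, 4]
Step 2: Square each: [196, 576, 16]
Step 3: Sum = 788.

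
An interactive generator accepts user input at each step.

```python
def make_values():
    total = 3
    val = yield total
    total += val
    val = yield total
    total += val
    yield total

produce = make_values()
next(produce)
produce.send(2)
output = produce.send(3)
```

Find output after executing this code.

Step 1: next() -> yield total=3.
Step 2: send(2) -> val=2, total = 3+2 = 5, yield 5.
Step 3: send(3) -> val=3, total = 5+3 = 8, yield 8.
Therefore output = 8.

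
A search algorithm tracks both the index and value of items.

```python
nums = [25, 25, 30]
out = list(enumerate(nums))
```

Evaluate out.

Step 1: enumerate pairs each element with its index:
  (0, 25)
  (1, 25)
  (2, 30)
Therefore out = [(0, 25), (1, 25), (2, 30)].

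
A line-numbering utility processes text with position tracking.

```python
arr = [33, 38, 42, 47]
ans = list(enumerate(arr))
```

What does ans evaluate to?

Step 1: enumerate pairs each element with its index:
  (0, 33)
  (1, 38)
  (2, 42)
  (3, 47)
Therefore ans = [(0, 33), (1, 38), (2, 42), (3, 47)].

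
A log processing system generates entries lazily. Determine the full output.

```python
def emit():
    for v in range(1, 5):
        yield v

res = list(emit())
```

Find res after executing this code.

Step 1: The generator yields each value from range(1, 5).
Step 2: list() consumes all yields: [1, 2, 3, 4].
Therefore res = [1, 2, 3, 4].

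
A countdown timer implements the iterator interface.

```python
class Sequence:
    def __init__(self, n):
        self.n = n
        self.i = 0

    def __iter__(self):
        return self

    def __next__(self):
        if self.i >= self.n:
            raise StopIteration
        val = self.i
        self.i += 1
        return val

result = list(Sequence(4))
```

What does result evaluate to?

Step 1: Sequence(4) creates an iterator counting 0 to 3.
Step 2: list() consumes all values: [0, 1, 2, 3].
Therefore result = [0, 1, 2, 3].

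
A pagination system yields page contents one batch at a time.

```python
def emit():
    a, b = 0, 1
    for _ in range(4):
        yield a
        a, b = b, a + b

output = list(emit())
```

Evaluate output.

Step 1: Fibonacci-like sequence starting with a=0, b=1:
  Iteration 1: yield a=0, then a,b = 1,1
  Iteration 2: yield a=1, then a,b = 1,2
  Iteration 3: yield a=1, then a,b = 2,3
  Iteration 4: yield a=2, then a,b = 3,5
Therefore output = [0, 1, 1, 2].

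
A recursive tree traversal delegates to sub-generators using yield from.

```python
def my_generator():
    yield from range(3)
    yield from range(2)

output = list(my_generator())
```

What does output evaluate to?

Step 1: Trace yields in order:
  yield 0
  yield 1
  yield 2
  yield 0
  yield 1
Therefore output = [0, 1, 2, 0, 1].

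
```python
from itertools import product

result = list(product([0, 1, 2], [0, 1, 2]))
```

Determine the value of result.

Step 1: product([0, 1, 2], [0, 1, 2]) gives all pairs:
  (0, 0)
  (0, 1)
  (0, 2)
  (1, 0)
  (1, 1)
  (1, 2)
  (2, 0)
  (2, 1)
  (2, 2)
Therefore result = [(0, 0), (0, 1), (0, 2), (1, 0), (1, 1), (1, 2), (2, 0), (2, 1), (2, 2)].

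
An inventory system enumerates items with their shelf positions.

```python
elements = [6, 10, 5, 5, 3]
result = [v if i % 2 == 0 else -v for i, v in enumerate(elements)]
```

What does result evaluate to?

Step 1: For each (i, v), keep v if i is even, negate if odd:
  i=0 (even): keep 6
  i=1 (odd): negate to -10
  i=2 (even): keep 5
  i=3 (odd): negate to -5
  i=4 (even): keep 3
Therefore result = [6, -10, 5, -5, 3].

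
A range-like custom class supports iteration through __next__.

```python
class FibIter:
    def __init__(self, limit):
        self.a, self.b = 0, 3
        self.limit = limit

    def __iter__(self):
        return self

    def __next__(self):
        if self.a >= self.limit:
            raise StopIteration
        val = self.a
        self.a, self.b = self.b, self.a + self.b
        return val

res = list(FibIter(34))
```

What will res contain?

Step 1: Fibonacci-like sequence (a=0, b=3) until >= 34:
  Yield 0, then a,b = 3,3
  Yield 3, then a,b = 3,6
  Yield 3, then a,b = 6,9
  Yield 6, then a,b = 9,15
  Yield 9, then a,b = 15,24
  Yield 15, then a,b = 24,39
  Yield 24, then a,b = 39,63
Step 2: 39 >= 34, stop.
Therefore res = [0, 3, 3, 6, 9, 15, 24].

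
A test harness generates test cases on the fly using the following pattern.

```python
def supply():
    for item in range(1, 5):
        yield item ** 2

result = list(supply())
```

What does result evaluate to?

Step 1: For each item in range(1, 5), yield item**2:
  item=1: yield 1**2 = 1
  item=2: yield 2**2 = 4
  item=3: yield 3**2 = 9
  item=4: yield 4**2 = 16
Therefore result = [1, 4, 9, 16].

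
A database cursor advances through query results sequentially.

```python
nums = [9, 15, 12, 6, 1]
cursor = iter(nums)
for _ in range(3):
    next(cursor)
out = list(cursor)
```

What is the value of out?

Step 1: Create iterator over [9, 15, 12, 6, 1].
Step 2: Advance 3 positions (consuming [9, 15, 12]).
Step 3: list() collects remaining elements: [6, 1].
Therefore out = [6, 1].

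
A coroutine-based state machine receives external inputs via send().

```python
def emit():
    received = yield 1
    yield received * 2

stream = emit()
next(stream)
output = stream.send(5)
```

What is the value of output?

Step 1: next(stream) advances to first yield, producing 1.
Step 2: send(5) resumes, received = 5.
Step 3: yield received * 2 = 5 * 2 = 10.
Therefore output = 10.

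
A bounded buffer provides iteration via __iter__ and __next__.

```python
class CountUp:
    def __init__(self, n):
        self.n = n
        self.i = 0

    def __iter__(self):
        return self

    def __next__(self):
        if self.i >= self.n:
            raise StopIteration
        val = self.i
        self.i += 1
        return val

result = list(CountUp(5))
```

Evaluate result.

Step 1: CountUp(5) creates an iterator counting 0 to 4.
Step 2: list() consumes all values: [0, 1, 2, 3, 4].
Therefore result = [0, 1, 2, 3, 4].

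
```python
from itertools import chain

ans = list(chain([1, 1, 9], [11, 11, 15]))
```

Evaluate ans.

Step 1: chain() concatenates iterables: [1, 1, 9] + [11, 11, 15].
Therefore ans = [1, 1, 9, 11, 11, 15].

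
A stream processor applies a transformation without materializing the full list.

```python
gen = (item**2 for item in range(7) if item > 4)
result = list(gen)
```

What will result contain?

Step 1: For range(7), keep item > 4, then square:
  item=0: 0 <= 4, excluded
  item=1: 1 <= 4, excluded
  item=2: 2 <= 4, excluded
  item=3: 3 <= 4, excluded
  item=4: 4 <= 4, excluded
  item=5: 5 > 4, yield 5**2 = 25
  item=6: 6 > 4, yield 6**2 = 36
Therefore result = [25, 36].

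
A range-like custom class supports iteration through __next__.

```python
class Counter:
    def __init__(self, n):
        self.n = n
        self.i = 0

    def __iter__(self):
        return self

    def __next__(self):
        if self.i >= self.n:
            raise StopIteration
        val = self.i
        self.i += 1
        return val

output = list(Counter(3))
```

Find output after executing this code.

Step 1: Counter(3) creates an iterator counting 0 to 2.
Step 2: list() consumes all values: [0, 1, 2].
Therefore output = [0, 1, 2].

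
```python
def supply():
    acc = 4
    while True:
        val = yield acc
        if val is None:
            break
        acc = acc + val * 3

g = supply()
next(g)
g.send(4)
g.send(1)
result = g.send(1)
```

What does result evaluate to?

Step 1: next() -> yield acc=4.
Step 2: send(4) -> val=4, acc = 4 + 4*3 = 16, yield 16.
Step 3: send(1) -> val=1, acc = 16 + 1*3 = 19, yield 19.
Step 4: send(1) -> val=1, acc = 19 + 1*3 = 22, yield 22.
Therefore result = 22.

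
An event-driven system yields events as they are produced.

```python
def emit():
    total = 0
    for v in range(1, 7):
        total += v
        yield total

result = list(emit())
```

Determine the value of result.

Step 1: Generator accumulates running sum:
  v=1: total = 1, yield 1
  v=2: total = 3, yield 3
  v=3: total = 6, yield 6
  v=4: total = 10, yield 10
  v=5: total = 15, yield 15
  v=6: total = 21, yield 21
Therefore result = [1, 3, 6, 10, 15, 21].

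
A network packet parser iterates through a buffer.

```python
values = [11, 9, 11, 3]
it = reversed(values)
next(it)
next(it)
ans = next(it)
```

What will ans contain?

Step 1: reversed([11, 9, 11, 3]) gives iterator: [3, 11, 9, 11].
Step 2: First next() = 3, second next() = 11.
Step 3: Third next() = 9.
Therefore ans = 9.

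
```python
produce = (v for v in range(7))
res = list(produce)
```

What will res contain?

Step 1: Generator expression iterates range(7): [0, 1, 2, 3, 4, 5, 6].
Step 2: list() collects all values.
Therefore res = [0, 1, 2, 3, 4, 5, 6].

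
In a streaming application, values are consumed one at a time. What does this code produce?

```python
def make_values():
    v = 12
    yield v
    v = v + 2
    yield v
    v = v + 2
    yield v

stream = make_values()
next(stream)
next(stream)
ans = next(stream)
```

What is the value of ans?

Step 1: Trace through generator execution:
  Yield 1: v starts at 12, yield 12
  Yield 2: v = 12 + 2 = 14, yield 14
  Yield 3: v = 14 + 2 = 16, yield 16
Step 2: First next() gets 12, second next() gets the second value, third next() yields 16.
Therefore ans = 16.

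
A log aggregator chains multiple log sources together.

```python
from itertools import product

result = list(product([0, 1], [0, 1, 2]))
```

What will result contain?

Step 1: product([0, 1], [0, 1, 2]) gives all pairs:
  (0, 0)
  (0, 1)
  (0, 2)
  (1, 0)
  (1, 1)
  (1, 2)
Therefore result = [(0, 0), (0, 1), (0, 2), (1, 0), (1, 1), (1, 2)].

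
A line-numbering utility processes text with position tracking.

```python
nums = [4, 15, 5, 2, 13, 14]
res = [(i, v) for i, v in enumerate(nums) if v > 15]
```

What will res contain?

Step 1: Filter enumerate([4, 15, 5, 2, 13, 14]) keeping v > 15:
  (0, 4): 4 <= 15, excluded
  (1, 15): 15 <= 15, excluded
  (2, 5): 5 <= 15, excluded
  (3, 2): 2 <= 15, excluded
  (4, 13): 13 <= 15, excluded
  (5, 14): 14 <= 15, excluded
Therefore res = [].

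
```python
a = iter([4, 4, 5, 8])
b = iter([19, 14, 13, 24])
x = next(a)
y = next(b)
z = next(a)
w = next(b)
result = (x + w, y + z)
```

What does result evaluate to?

Step 1: a iterates [4, 4, 5, 8], b iterates [19, 14, 13, 24].
Step 2: x = next(a) = 4, y = next(b) = 19.
Step 3: z = next(a) = 4, w = next(b) = 14.
Step 4: result = (4 + 14, 19 + 4) = (18, 23).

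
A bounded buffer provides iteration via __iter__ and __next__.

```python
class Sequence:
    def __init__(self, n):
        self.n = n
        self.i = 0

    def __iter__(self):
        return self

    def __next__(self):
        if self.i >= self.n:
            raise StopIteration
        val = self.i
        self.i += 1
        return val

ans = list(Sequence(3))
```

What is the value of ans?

Step 1: Sequence(3) creates an iterator counting 0 to 2.
Step 2: list() consumes all values: [0, 1, 2].
Therefore ans = [0, 1, 2].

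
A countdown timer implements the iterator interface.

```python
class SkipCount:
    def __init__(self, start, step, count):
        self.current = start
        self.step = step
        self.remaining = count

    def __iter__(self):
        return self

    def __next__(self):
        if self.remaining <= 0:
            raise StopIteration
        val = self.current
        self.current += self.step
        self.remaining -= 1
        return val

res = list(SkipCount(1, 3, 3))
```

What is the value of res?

Step 1: SkipCount starts at 1, increments by 3, for 3 steps:
  Yield 1, then current += 3
  Yield 4, then current += 3
  Yield 7, then current += 3
Therefore res = [1, 4, 7].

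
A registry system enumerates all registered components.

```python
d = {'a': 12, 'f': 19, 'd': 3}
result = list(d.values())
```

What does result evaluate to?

Step 1: d.values() returns the dictionary values in insertion order.
Therefore result = [12, 19, 3].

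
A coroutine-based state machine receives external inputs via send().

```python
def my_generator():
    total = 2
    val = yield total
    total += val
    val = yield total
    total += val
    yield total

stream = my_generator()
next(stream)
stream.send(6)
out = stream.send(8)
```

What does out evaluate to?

Step 1: next() -> yield total=2.
Step 2: send(6) -> val=6, total = 2+6 = 8, yield 8.
Step 3: send(8) -> val=8, total = 8+8 = 16, yield 16.
Therefore out = 16.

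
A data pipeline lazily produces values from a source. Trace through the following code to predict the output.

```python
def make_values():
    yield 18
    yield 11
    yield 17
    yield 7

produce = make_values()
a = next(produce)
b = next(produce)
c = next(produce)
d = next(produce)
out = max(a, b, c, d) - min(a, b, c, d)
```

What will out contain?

Step 1: Create generator and consume all values:
  a = next(produce) = 18
  b = next(produce) = 11
  c = next(produce) = 17
  d = next(produce) = 7
Step 2: max = 18, min = 7, out = 18 - 7 = 11.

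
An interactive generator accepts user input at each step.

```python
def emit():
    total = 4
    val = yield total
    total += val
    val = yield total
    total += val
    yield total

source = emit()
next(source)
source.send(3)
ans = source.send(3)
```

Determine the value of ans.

Step 1: next() -> yield total=4.
Step 2: send(3) -> val=3, total = 4+3 = 7, yield 7.
Step 3: send(3) -> val=3, total = 7+3 = 10, yield 10.
Therefore ans = 10.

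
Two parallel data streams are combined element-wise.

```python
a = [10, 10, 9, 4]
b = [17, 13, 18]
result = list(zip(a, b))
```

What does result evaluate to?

Step 1: zip stops at shortest (len(a)=4, len(b)=3):
  Index 0: (10, 17)
  Index 1: (10, 13)
  Index 2: (9, 18)
Step 2: Last element of a (4) has no pair, dropped.
Therefore result = [(10, 17), (10, 13), (9, 18)].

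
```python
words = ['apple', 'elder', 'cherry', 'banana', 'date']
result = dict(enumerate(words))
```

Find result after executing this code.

Step 1: enumerate pairs indices with words:
  0 -> 'apple'
  1 -> 'elder'
  2 -> 'cherry'
  3 -> 'banana'
  4 -> 'date'
Therefore result = {0: 'apple', 1: 'elder', 2: 'cherry', 3: 'banana', 4: 'date'}.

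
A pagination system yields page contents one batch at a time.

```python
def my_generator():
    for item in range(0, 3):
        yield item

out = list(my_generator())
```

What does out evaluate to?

Step 1: The generator yields each value from range(0, 3).
Step 2: list() consumes all yields: [0, 1, 2].
Therefore out = [0, 1, 2].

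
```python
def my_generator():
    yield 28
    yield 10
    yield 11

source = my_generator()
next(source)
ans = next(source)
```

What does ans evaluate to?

Step 1: my_generator() creates a generator.
Step 2: next(source) yields 28 (consumed and discarded).
Step 3: next(source) yields 10, assigned to ans.
Therefore ans = 10.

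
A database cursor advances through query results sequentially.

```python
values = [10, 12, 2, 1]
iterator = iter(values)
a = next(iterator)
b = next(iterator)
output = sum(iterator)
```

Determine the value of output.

Step 1: Create iterator over [10, 12, 2, 1].
Step 2: a = next() = 10, b = next() = 12.
Step 3: sum() of remaining [2, 1] = 3.
Therefore output = 3.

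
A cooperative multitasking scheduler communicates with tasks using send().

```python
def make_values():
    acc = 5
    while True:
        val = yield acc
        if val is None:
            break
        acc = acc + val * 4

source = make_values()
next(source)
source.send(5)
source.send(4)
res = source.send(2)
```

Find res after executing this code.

Step 1: next() -> yield acc=5.
Step 2: send(5) -> val=5, acc = 5 + 5*4 = 25, yield 25.
Step 3: send(4) -> val=4, acc = 25 + 4*4 = 41, yield 41.
Step 4: send(2) -> val=2, acc = 41 + 2*4 = 49, yield 49.
Therefore res = 49.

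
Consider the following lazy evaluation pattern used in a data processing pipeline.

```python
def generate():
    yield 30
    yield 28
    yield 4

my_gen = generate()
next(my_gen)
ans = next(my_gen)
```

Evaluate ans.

Step 1: generate() creates a generator.
Step 2: next(my_gen) yields 30 (consumed and discarded).
Step 3: next(my_gen) yields 28, assigned to ans.
Therefore ans = 28.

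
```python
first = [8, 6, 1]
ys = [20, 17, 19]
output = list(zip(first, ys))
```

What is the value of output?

Step 1: zip pairs elements at same index:
  Index 0: (8, 20)
  Index 1: (6, 17)
  Index 2: (1, 19)
Therefore output = [(8, 20), (6, 17), (1, 19)].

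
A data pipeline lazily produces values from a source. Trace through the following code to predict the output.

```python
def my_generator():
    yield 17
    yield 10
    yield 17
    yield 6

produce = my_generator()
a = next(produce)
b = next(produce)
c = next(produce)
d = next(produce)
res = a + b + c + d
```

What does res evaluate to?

Step 1: Create generator and consume all values:
  a = next(produce) = 17
  b = next(produce) = 10
  c = next(produce) = 17
  d = next(produce) = 6
Step 2: res = 17 + 10 + 17 + 6 = 50.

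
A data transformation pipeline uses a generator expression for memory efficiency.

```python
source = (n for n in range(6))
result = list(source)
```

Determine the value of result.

Step 1: Generator expression iterates range(6): [0, 1, 2, 3, 4, 5].
Step 2: list() collects all values.
Therefore result = [0, 1, 2, 3, 4, 5].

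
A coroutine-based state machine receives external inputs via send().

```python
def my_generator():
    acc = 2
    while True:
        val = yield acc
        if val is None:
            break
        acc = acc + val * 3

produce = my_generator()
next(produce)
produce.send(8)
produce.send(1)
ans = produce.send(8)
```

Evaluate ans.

Step 1: next() -> yield acc=2.
Step 2: send(8) -> val=8, acc = 2 + 8*3 = 26, yield 26.
Step 3: send(1) -> val=1, acc = 26 + 1*3 = 29, yield 29.
Step 4: send(8) -> val=8, acc = 29 + 8*3 = 53, yield 53.
Therefore ans = 53.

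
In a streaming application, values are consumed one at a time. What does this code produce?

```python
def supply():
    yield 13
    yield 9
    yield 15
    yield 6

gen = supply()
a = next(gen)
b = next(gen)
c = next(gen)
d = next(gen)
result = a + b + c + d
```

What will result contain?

Step 1: Create generator and consume all values:
  a = next(gen) = 13
  b = next(gen) = 9
  c = next(gen) = 15
  d = next(gen) = 6
Step 2: result = 13 + 9 + 15 + 6 = 43.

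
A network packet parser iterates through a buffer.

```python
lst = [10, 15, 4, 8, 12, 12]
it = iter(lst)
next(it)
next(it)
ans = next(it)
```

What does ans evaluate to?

Step 1: Create iterator over [10, 15, 4, 8, 12, 12].
Step 2: next() consumes 10.
Step 3: next() consumes 15.
Step 4: next() returns 4.
Therefore ans = 4.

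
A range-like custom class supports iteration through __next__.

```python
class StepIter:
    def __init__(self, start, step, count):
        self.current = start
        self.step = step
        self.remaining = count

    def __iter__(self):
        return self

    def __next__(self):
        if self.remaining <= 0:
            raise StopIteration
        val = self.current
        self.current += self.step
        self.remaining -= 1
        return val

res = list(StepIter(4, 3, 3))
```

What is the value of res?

Step 1: StepIter starts at 4, increments by 3, for 3 steps:
  Yield 4, then current += 3
  Yield 7, then current += 3
  Yield 10, then current += 3
Therefore res = [4, 7, 10].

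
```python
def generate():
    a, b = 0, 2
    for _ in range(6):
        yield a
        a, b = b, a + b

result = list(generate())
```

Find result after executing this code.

Step 1: Fibonacci-like sequence starting with a=0, b=2:
  Iteration 1: yield a=0, then a,b = 2,2
  Iteration 2: yield a=2, then a,b = 2,4
  Iteration 3: yield a=2, then a,b = 4,6
  Iteration 4: yield a=4, then a,b = 6,10
  Iteration 5: yield a=6, then a,b = 10,16
  Iteration 6: yield a=10, then a,b = 16,26
Therefore result = [0, 2, 2, 4, 6, 10].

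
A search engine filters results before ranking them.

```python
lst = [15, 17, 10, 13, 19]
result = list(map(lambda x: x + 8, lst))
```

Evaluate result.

Step 1: Apply lambda x: x + 8 to each element:
  15 -> 23
  17 -> 25
  10 -> 18
  13 -> 21
  19 -> 27
Therefore result = [23, 25, 18, 21, 27].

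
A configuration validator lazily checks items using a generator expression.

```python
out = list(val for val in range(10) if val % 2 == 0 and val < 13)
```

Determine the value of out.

Step 1: Filter range(10) where val % 2 == 0 and val < 13:
  val=0: both conditions met, included
  val=1: excluded (1 % 2 != 0)
  val=2: both conditions met, included
  val=3: excluded (3 % 2 != 0)
  val=4: both conditions met, included
  val=5: excluded (5 % 2 != 0)
  val=6: both conditions met, included
  val=7: excluded (7 % 2 != 0)
  val=8: both conditions met, included
  val=9: excluded (9 % 2 != 0)
Therefore out = [0, 2, 4, 6, 8].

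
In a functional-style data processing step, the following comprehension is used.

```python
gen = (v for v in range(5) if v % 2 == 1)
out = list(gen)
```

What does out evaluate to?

Step 1: Filter range(5) keeping only odd values:
  v=0: even, excluded
  v=1: odd, included
  v=2: even, excluded
  v=3: odd, included
  v=4: even, excluded
Therefore out = [1, 3].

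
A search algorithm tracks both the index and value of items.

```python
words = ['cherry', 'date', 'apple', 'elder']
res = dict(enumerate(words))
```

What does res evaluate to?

Step 1: enumerate pairs indices with words:
  0 -> 'cherry'
  1 -> 'date'
  2 -> 'apple'
  3 -> 'elder'
Therefore res = {0: 'cherry', 1: 'date', 2: 'apple', 3: 'elder'}.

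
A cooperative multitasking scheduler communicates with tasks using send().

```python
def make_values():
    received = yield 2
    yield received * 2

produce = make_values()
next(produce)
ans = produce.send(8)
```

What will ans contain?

Step 1: next(produce) advances to first yield, producing 2.
Step 2: send(8) resumes, received = 8.
Step 3: yield received * 2 = 8 * 2 = 16.
Therefore ans = 16.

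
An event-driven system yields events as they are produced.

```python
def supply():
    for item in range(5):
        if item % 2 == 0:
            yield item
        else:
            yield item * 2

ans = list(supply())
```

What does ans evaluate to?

Step 1: For each item in range(5), yield item if even, else item*2:
  item=0 (even): yield 0
  item=1 (odd): yield 1*2 = 2
  item=2 (even): yield 2
  item=3 (odd): yield 3*2 = 6
  item=4 (even): yield 4
Therefore ans = [0, 2, 2, 6, 4].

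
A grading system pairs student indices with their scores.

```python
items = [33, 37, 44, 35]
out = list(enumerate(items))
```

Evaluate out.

Step 1: enumerate pairs each element with its index:
  (0, 33)
  (1, 37)
  (2, 44)
  (3, 35)
Therefore out = [(0, 33), (1, 37), (2, 44), (3, 35)].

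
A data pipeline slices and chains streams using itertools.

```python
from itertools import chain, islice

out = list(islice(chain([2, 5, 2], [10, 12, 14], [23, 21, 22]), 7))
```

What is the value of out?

Step 1: chain([2, 5, 2], [10, 12, 14], [23, 21, 22]) = [2, 5, 2, 10, 12, 14, 23, 21, 22].
Step 2: islice takes first 7 elements: [2, 5, 2, 10, 12, 14, 23].
Therefore out = [2, 5, 2, 10, 12, 14, 23].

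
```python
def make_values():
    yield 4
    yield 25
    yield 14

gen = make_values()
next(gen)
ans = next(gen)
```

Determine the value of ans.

Step 1: make_values() creates a generator.
Step 2: next(gen) yields 4 (consumed and discarded).
Step 3: next(gen) yields 25, assigned to ans.
Therefore ans = 25.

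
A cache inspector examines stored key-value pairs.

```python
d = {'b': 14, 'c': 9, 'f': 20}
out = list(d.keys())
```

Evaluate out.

Step 1: d.keys() returns the dictionary keys in insertion order.
Therefore out = ['b', 'c', 'f'].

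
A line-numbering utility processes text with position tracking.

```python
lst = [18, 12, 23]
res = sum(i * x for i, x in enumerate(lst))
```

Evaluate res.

Step 1: Compute i * x for each (i, x) in enumerate([18, 12, 23]):
  i=0, x=18: 0*18 = 0
  i=1, x=12: 1*12 = 12
  i=2, x=23: 2*23 = 46
Step 2: sum = 0 + 12 + 46 = 58.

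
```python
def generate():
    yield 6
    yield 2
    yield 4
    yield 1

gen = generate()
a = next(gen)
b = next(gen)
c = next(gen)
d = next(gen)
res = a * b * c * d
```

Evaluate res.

Step 1: Create generator and consume all values:
  a = next(gen) = 6
  b = next(gen) = 2
  c = next(gen) = 4
  d = next(gen) = 1
Step 2: res = 6 * 2 * 4 * 1 = 48.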